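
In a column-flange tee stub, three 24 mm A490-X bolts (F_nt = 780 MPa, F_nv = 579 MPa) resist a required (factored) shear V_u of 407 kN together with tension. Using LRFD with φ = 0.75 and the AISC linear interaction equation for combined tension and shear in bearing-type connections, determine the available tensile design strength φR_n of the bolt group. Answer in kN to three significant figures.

A_b = π·24²/4 = 452.4 mm²; f_rv = 407 × 1000 / (3 × 452.4) = 299.9 MPa.
F'_nt = 1.3 F_nt − (F_nt / φF_nv) f_rv = 1.3·780 − (780/(0.75·579))·299.9 = 475.3 MPa, capped at F_nt → F'_nt = 475.3 MPa.
R_n = F'_nt · A_b · n = 475.3 × 452.4 × 3 / 1000 = 645.1 kN.
Design strength φR_n = 0.75 × 645.1 = 484 kN.

484 kN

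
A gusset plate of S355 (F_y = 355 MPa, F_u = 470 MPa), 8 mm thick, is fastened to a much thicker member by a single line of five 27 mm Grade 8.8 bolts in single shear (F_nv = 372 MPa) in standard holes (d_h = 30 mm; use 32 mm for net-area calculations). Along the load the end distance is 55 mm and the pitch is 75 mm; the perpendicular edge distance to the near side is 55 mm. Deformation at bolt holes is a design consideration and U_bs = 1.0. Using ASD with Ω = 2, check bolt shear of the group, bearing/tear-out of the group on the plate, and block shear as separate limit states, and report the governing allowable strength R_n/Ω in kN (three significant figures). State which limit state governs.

311 kN (block shear governs)

Bolt shear: A_b = π·27²/4 = 572.6 mm²; R_n = 372 × 572.6 × 5 × 1 / 1000 = 1065 kN → 1065 / 2 = 532 kN.
Bearing: edge l_c = 40, r_n = 180.5 kN; interior l_c = 45, r_n = 203 kN; R_n = 180.5 + 4·203 = 992.6 kN → 496 kN.
Block shear: A_gv = 2840, A_nv = 1688, A_nt = 312 mm²; R_n = min(0.6F_uA_nv, 0.6F_yA_gv) + U_bs·F_u·A_nt = 622.7 kN → 311 kN.
Block shear governs: 311 kN.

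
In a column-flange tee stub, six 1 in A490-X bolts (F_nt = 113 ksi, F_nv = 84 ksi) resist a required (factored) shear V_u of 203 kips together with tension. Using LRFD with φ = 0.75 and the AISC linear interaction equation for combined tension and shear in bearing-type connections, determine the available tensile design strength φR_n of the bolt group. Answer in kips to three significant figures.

246 kips

A_b = π·1²/4 = 0.7854 in²; f_rv = 203 / (6 × 0.7854) = 43.08 ksi.
F'_nt = 1.3 F_nt − (F_nt / φF_nv) f_rv = 1.3·113 − (113/(0.75·84))·43.08 = 69.63 ksi, capped at F_nt → F'_nt = 69.63 ksi.
R_n = F'_nt · A_b · n = 69.63 × 0.7854 × 6 = 328.1 kips.
Design strength φR_n = 0.75 × 328.1 = 246 kips.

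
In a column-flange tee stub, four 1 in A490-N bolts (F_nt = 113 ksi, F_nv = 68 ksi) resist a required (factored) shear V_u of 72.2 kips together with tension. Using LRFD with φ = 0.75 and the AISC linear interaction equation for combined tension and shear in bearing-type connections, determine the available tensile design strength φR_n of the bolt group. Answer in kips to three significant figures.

226 kips

A_b = π·1²/4 = 0.7854 in²; f_rv = 72.2 / (4 × 0.7854) = 22.98 ksi.
F'_nt = 1.3 F_nt − (F_nt / φF_nv) f_rv = 1.3·113 − (113/(0.75·68))·22.98 = 95.98 ksi, capped at F_nt → F'_nt = 95.98 ksi.
R_n = F'_nt · A_b · n = 95.98 × 0.7854 × 4 = 301.5 kips.
Design strength φR_n = 0.75 × 301.5 = 226 kips.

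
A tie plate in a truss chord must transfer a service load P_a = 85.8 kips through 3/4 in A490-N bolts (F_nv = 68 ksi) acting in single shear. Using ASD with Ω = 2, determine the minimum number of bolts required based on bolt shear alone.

6 bolts

A_b = π·0.75²/4 = 0.4418 in².
Per-bolt allowable strength R_n/Ω = 68 × 0.4418 × 1 / 2 = 15.02 kips.
n ≥ 85.8 / 15.02 = 5.712 → use 6 bolts.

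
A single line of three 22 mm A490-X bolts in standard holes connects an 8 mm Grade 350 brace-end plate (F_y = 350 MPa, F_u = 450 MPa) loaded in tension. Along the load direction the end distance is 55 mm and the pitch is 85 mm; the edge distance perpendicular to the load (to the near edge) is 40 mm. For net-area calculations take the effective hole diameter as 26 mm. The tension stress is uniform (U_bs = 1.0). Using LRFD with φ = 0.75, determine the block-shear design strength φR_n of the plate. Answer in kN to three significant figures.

332 kN

Shear plane L_v = 55 + 2·85 = 225 mm; A_gv = 225 × 8 = 1800 mm².
A_nv = (225 − 2.5·26) × 8 = 1280 mm².
A_nt = (40 − 0.5·26) × 8 = 216 mm².
0.6 F_u A_nv = 345.6 kN; 0.6 F_y A_gv = 378 kN → shear rupture governs the shear term.
R_n = 345.6 + 1.0 × 450 × 216 / 1000 = 442.8 kN.
Design strength φR_n = 0.75 × 442.8 = 332 kN.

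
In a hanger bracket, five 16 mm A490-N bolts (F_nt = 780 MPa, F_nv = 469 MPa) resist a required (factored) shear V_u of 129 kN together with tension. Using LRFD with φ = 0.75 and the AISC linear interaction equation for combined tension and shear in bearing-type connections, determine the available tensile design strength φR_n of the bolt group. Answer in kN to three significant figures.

A_b = π·16²/4 = 201.1 mm²; f_rv = 129 × 1000 / (5 × 201.1) = 128.3 MPa.
F'_nt = 1.3 F_nt − (F_nt / φF_nv) f_rv = 1.3·780 − (780/(0.75·469))·128.3 = 729.5 MPa, capped at F_nt → F'_nt = 729.5 MPa.
R_n = F'_nt · A_b · n = 729.5 × 201.1 × 5 / 1000 = 733.3 kN.
Design strength φR_n = 0.75 × 733.3 = 550 kN.

550 kN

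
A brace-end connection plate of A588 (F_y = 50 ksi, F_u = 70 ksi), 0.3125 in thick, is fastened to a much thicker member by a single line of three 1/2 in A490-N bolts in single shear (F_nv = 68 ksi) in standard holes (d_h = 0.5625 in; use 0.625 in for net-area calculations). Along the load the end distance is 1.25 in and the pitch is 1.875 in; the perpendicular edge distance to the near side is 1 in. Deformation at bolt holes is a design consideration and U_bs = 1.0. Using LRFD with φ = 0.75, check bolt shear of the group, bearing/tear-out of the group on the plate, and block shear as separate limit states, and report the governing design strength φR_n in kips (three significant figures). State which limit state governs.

30 kips (bolt shear governs)

Bolt shear: A_b = π·0.5²/4 = 0.1963 in²; R_n = 68 × 0.1963 × 3 × 1 = 40.06 kips → 0.75 × 40.06 = 30 kips.
Bearing: edge l_c = 0.9688, r_n = 25.43 kips; interior l_c = 1.312, r_n = 26.25 kips; R_n = 25.43 + 2·26.25 = 77.93 kips → 58.4 kips.
Block shear: A_gv = 1.562, A_nv = 1.074, A_nt = 0.2148 in²; R_n = min(0.6F_uA_nv, 0.6F_yA_gv) + U_bs·F_u·A_nt = 60.16 kips → 45.1 kips.
Bolt shear governs: 30 kips.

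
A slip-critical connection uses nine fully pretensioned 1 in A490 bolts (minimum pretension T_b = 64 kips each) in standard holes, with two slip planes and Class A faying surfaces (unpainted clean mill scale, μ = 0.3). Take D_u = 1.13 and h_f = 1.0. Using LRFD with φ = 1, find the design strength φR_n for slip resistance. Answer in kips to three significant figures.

R_n = μ · D_u · h_f · T_b · n_s · n_b = 0.3 × 1.13 × 1.0 × 64 × 2 × 9 = 390.5 kips.
Design strength φR_n = 1 × 390.5 = 391 kips.

391 kips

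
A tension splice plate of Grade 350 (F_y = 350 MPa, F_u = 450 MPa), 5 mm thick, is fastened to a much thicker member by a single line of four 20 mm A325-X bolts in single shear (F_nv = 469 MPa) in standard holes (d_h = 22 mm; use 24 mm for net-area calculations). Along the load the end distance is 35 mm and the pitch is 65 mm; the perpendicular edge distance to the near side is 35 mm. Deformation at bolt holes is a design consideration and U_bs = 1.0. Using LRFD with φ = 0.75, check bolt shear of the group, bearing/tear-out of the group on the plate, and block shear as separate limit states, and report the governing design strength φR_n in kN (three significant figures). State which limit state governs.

Bolt shear: A_b = π·20²/4 = 314.2 mm²; R_n = 469 × 314.2 × 4 × 1 / 1000 = 589.4 kN → 0.75 × 589.4 = 442 kN.
Bearing: edge l_c = 24, r_n = 64.8 kN; interior l_c = 43, r_n = 108 kN; R_n = 64.8 + 3·108 = 388.8 kN → 292 kN.
Block shear: A_gv = 1150, A_nv = 730, A_nt = 115 mm²; R_n = min(0.6F_uA_nv, 0.6F_yA_gv) + U_bs·F_u·A_nt = 248.8 kN → 187 kN.
Block shear governs: 187 kN.

187 kN (block shear governs)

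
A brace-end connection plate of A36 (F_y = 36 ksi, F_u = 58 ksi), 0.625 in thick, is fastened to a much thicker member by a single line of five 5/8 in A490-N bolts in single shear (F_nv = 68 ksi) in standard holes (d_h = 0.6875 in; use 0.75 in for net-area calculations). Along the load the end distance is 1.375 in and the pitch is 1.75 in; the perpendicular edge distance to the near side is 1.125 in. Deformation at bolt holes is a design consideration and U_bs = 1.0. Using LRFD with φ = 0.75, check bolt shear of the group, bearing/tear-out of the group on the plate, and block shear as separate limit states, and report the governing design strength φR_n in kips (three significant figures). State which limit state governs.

Bolt shear: A_b = π·0.625²/4 = 0.3068 in²; R_n = 68 × 0.3068 × 5 × 1 = 104.3 kips → 0.75 × 104.3 = 78.2 kips.
Bearing: edge l_c = 1.031, r_n = 44.86 kips; interior l_c = 1.062, r_n = 46.22 kips; R_n = 44.86 + 4·46.22 = 229.7 kips → 172 kips.
Block shear: A_gv = 5.234, A_nv = 3.125, A_nt = 0.4688 in²; R_n = min(0.6F_uA_nv, 0.6F_yA_gv) + U_bs·F_u·A_nt = 135.9 kips → 102 kips.
Bolt shear governs: 78.2 kips.

78.2 kips (bolt shear governs)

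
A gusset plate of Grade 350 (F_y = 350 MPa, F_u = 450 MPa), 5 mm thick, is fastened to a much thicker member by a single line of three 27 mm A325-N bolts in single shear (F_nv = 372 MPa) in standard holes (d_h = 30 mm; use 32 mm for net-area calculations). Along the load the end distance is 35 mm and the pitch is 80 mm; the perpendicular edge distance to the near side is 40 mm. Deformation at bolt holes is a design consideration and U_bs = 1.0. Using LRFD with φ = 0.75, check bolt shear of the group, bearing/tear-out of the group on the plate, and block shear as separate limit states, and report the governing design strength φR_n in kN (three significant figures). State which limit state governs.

157 kN (block shear governs)

Bolt shear: A_b = π·27²/4 = 572.6 mm²; R_n = 372 × 572.6 × 3 × 1 / 1000 = 639 kN → 0.75 × 639 = 479 kN.
Bearing: edge l_c = 20, r_n = 54 kN; interior l_c = 50, r_n = 135 kN; R_n = 54 + 2·135 = 324 kN → 243 kN.
Block shear: A_gv = 975, A_nv = 575, A_nt = 120 mm²; R_n = min(0.6F_uA_nv, 0.6F_yA_gv) + U_bs·F_u·A_nt = 209.2 kN → 157 kN.
Block shear governs: 157 kN.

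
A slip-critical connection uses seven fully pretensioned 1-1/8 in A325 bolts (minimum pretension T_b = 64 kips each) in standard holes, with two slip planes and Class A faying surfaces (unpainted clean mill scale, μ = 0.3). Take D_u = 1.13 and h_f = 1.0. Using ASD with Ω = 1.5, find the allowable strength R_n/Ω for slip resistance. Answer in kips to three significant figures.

202 kips

R_n = μ · D_u · h_f · T_b · n_s · n_b = 0.3 × 1.13 × 1.0 × 64 × 2 × 7 = 303.7 kips.
Allowable strength R_n/Ω = 303.7 / 1.5 = 202 kips.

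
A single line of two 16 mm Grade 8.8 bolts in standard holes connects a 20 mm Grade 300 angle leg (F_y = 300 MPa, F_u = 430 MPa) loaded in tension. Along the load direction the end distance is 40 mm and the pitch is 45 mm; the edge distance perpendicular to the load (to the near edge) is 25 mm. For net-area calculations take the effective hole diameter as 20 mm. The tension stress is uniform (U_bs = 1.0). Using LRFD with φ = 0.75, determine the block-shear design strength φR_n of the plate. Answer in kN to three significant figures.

Shear plane L_v = 40 + 1·45 = 85 mm; A_gv = 85 × 20 = 1700 mm².
A_nv = (85 − 1.5·20) × 20 = 1100 mm².
A_nt = (25 − 0.5·20) × 20 = 300 mm².
0.6 F_u A_nv = 283.8 kN; 0.6 F_y A_gv = 306 kN → shear rupture governs the shear term.
R_n = 283.8 + 1.0 × 430 × 300 / 1000 = 412.8 kN.
Design strength φR_n = 0.75 × 412.8 = 310 kN.

310 kN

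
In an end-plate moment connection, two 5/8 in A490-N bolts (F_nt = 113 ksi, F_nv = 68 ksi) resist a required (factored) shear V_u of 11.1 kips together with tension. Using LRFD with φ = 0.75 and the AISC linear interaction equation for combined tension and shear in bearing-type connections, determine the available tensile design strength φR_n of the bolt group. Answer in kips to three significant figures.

49.2 kips

A_b = π·0.625²/4 = 0.3068 in²; f_rv = 11.1 / (2 × 0.3068) = 18.09 ksi.
F'_nt = 1.3 F_nt − (F_nt / φF_nv) f_rv = 1.3·113 − (113/(0.75·68))·18.09 = 106.8 ksi, capped at F_nt → F'_nt = 106.8 ksi.
R_n = F'_nt · A_b · n = 106.8 × 0.3068 × 2 = 65.54 kips.
Design strength φR_n = 0.75 × 65.54 = 49.2 kips.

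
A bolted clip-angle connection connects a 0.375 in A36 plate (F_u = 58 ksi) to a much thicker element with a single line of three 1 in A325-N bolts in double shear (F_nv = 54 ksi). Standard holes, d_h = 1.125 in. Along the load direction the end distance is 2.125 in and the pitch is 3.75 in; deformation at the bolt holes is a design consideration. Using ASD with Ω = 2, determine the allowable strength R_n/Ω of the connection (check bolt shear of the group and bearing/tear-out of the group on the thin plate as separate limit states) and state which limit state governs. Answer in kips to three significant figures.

72.6 kips (bearing governs)

Bolt shear: A_b = π·1²/4 = 0.7854 in²; R_n = 54 × 0.7854 × 3 × 2 = 254.5 kips → 254.5 / 2 = 127 kips.
Bearing (1.2 l_c t F_u ≤ 2.4 d t F_u): upper limit = 2.4·1·0.375·58 = 52.2 kips.
  Edge l_c = 2.125 − 1.125/2 = 1.562 → r_n = 40.78 kips; interior l_c = 3.75 − 1.125 = 2.625 → r_n = 52.2 kips.
  R_n,bearing = 1·40.78 + 2·52.2 = 145.2 kips → 145.2 / 2 = 72.6 kips.
Bearing governs: 72.6 kips.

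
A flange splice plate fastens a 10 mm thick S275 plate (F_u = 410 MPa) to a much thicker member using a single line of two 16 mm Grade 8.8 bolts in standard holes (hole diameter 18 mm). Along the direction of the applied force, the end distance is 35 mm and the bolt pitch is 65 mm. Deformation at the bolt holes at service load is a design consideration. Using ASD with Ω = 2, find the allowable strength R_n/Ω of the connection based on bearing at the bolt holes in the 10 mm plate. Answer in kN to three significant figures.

Per bolt r_n = 1.2 l_c t F_u ≤ 2.4 d t F_u; upper limit = 2.4 × 16 × 10 × 410 / 1000 = 157.4 kN.
Edge bolt: l_c = 35 − 18/2 = 26 mm → 1.2 × 26 × 10 × 410 / 1000 = 127.9 → r_n = 127.9 kN.
Interior bolts: l_c = 65 − 18 = 47 mm → 1.2 × 47 × 10 × 410 / 1000 = 231.2 → r_n = 157.4 kN.
R_n = 1 × 127.9 + 1 × 157.4 = 285.4 kN.
Allowable strength R_n/Ω = 285.4 / 2 = 143 kN.

143 kN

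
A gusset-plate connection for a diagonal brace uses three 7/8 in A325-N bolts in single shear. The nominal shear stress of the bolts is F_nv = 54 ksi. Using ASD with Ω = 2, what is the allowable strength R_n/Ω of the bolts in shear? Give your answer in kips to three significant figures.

A_b = π × 0.875² / 4 = 0.6013 in².
R_n = F_nv · A_b · n · n_s = 54 × 0.6013 × 3 × 1 = 97.41 kips.
Allowable strength R_n/Ω = 97.41 / 2 = 48.7 kips.

48.7 kips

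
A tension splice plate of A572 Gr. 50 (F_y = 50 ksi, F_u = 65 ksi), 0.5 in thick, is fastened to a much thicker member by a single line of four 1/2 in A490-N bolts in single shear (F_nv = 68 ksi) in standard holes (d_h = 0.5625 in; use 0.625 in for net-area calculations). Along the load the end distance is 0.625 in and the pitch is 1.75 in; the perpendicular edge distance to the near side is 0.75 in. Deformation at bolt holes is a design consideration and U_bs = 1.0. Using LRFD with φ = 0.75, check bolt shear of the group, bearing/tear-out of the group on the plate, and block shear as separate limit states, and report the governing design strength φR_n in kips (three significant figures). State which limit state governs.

40.1 kips (bolt shear governs)

Bolt shear: A_b = π·0.5²/4 = 0.1963 in²; R_n = 68 × 0.1963 × 4 × 1 = 53.41 kips → 0.75 × 53.41 = 40.1 kips.
Bearing: edge l_c = 0.3438, r_n = 13.41 kips; interior l_c = 1.188, r_n = 39 kips; R_n = 13.41 + 3·39 = 130.4 kips → 97.8 kips.
Block shear: A_gv = 2.938, A_nv = 1.844, A_nt = 0.2188 in²; R_n = min(0.6F_uA_nv, 0.6F_yA_gv) + U_bs·F_u·A_nt = 86.12 kips → 64.6 kips.
Bolt shear governs: 40.1 kips.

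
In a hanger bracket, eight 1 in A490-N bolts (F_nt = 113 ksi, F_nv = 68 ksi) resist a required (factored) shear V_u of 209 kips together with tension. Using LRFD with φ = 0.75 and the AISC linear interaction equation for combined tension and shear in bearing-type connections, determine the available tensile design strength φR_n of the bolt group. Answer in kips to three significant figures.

345 kips

A_b = π·1²/4 = 0.7854 in²; f_rv = 209 / (8 × 0.7854) = 33.26 ksi.
F'_nt = 1.3 F_nt − (F_nt / φF_nv) f_rv = 1.3·113 − (113/(0.75·68))·33.26 = 73.2 ksi, capped at F_nt → F'_nt = 73.2 ksi.
R_n = F'_nt · A_b · n = 73.2 × 0.7854 × 8 = 459.9 kips.
Design strength φR_n = 0.75 × 459.9 = 345 kips.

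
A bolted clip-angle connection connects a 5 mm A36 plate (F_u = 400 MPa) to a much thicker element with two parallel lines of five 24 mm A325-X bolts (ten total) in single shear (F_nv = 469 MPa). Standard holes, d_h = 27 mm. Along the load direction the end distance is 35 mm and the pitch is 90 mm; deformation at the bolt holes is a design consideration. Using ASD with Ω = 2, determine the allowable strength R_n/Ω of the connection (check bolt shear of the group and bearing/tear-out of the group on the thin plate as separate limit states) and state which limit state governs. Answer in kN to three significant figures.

Bolt shear: A_b = π·24²/4 = 452.4 mm²; R_n = 469 × 452.4 × 10 × 1 / 1000 = 2122 kN → 2122 / 2 = 1060 kN.
Bearing (1.2 l_c t F_u ≤ 2.4 d t F_u): upper limit = 2.4·24·5·400 / 1000 = 115.2 kN.
  Edge l_c = 35 − 27/2 = 21.5 → r_n = 51.6 kN; interior l_c = 90 − 27 = 63 → r_n = 115.2 kN.
  R_n,bearing = 2·51.6 + 8·115.2 = 1025 kN → 1025 / 2 = 512 kN.
Bearing governs: 512 kN.

512 kN (bearing governs)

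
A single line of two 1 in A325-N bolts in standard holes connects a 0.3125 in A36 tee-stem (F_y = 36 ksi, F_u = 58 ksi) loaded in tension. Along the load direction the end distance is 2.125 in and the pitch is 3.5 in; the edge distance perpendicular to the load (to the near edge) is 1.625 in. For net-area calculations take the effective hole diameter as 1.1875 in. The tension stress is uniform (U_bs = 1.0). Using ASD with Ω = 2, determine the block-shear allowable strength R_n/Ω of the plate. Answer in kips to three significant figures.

Shear plane L_v = 2.125 + 1·3.5 = 5.625 in; A_gv = 5.625 × 0.3125 = 1.758 in².
A_nv = (5.625 − 1.5·1.1875) × 0.3125 = 1.201 in².
A_nt = (1.625 − 0.5·1.1875) × 0.3125 = 0.3223 in².
0.6 F_u A_nv = 41.8 kips; 0.6 F_y A_gv = 37.97 kips → shear yielding governs the shear term.
R_n = 37.97 + 1.0 × 58 × 0.3223 = 56.66 kips.
Allowable strength R_n/Ω = 56.66 / 2 = 28.3 kips.

28.3 kips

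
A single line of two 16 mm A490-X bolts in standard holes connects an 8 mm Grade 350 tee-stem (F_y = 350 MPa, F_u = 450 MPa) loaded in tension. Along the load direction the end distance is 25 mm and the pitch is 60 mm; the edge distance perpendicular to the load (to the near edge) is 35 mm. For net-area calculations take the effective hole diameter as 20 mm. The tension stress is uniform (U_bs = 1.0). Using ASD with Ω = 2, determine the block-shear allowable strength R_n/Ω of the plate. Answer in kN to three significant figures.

104 kN

Shear plane L_v = 25 + 1·60 = 85 mm; A_gv = 85 × 8 = 680 mm².
A_nv = (85 − 1.5·20) × 8 = 440 mm².
A_nt = (35 − 0.5·20) × 8 = 200 mm².
0.6 F_u A_nv = 118.8 kN; 0.6 F_y A_gv = 142.8 kN → shear rupture governs the shear term.
R_n = 118.8 + 1.0 × 450 × 200 / 1000 = 208.8 kN.
Allowable strength R_n/Ω = 208.8 / 2 = 104 kN.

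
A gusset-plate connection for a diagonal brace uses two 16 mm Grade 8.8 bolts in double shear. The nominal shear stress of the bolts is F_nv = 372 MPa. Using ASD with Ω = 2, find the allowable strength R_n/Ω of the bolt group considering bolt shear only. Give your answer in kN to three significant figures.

150 kN

A_b = π × 16² / 4 = 201.1 mm².
R_n = F_nv · A_b · n · n_s = 372 × 201.1 × 2 × 2 / 1000 = 299.2 kN.
Allowable strength R_n/Ω = 299.2 / 2 = 150 kN.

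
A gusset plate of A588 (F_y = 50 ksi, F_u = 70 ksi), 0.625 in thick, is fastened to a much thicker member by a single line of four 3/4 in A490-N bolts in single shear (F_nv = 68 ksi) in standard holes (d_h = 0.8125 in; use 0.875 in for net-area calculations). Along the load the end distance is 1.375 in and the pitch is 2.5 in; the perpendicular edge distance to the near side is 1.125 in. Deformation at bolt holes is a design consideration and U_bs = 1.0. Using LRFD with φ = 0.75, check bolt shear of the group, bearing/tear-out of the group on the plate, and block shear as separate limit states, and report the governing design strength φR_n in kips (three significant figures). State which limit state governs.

90.1 kips (bolt shear governs)

Bolt shear: A_b = π·0.75²/4 = 0.4418 in²; R_n = 68 × 0.4418 × 4 × 1 = 120.2 kips → 0.75 × 120.2 = 90.1 kips.
Bearing: edge l_c = 0.9688, r_n = 50.86 kips; interior l_c = 1.688, r_n = 78.75 kips; R_n = 50.86 + 3·78.75 = 287.1 kips → 215 kips.
Block shear: A_gv = 5.547, A_nv = 3.633, A_nt = 0.4297 in²; R_n = min(0.6F_uA_nv, 0.6F_yA_gv) + U_bs·F_u·A_nt = 182.7 kips → 137 kips.
Bolt shear governs: 90.1 kips.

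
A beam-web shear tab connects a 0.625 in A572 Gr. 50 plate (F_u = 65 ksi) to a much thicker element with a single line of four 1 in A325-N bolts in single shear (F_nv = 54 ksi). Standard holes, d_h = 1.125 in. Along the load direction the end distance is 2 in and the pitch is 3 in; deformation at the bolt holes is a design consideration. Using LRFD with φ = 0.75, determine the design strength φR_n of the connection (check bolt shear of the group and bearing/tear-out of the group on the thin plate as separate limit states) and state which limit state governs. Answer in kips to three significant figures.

127 kips (bolt shear governs)

Bolt shear: A_b = π·1²/4 = 0.7854 in²; R_n = 54 × 0.7854 × 4 × 1 = 169.6 kips → 0.75 × 169.6 = 127 kips.
Bearing (1.2 l_c t F_u ≤ 2.4 d t F_u): upper limit = 2.4·1·0.625·65 = 97.5 kips.
  Edge l_c = 2 − 1.125/2 = 1.438 → r_n = 70.08 kips; interior l_c = 3 − 1.125 = 1.875 → r_n = 91.41 kips.
  R_n,bearing = 1·70.08 + 3·91.41 = 344.3 kips → 0.75 × 344.3 = 258 kips.
Bolt shear governs: 127 kips.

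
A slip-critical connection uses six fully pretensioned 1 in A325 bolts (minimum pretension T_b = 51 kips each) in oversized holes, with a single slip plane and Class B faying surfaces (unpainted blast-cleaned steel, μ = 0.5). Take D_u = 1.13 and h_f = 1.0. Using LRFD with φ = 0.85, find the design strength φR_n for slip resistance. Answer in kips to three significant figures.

R_n = μ · D_u · h_f · T_b · n_s · n_b = 0.5 × 1.13 × 1.0 × 51 × 1 × 6 = 172.9 kips.
Design strength φR_n = 0.85 × 172.9 = 147 kips.

147 kips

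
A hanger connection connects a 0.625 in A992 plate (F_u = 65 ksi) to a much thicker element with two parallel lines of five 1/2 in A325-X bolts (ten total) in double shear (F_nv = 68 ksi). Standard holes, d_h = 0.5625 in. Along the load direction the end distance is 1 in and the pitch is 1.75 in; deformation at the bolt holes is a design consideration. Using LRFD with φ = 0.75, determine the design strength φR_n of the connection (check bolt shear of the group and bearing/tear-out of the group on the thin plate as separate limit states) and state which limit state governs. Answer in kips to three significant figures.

200 kips (bolt shear governs)

Bolt shear: A_b = π·0.5²/4 = 0.1963 in²; R_n = 68 × 0.1963 × 10 × 2 = 267 kips → 0.75 × 267 = 200 kips.
Bearing (1.2 l_c t F_u ≤ 2.4 d t F_u): upper limit = 2.4·0.5·0.625·65 = 48.75 kips.
  Edge l_c = 1 − 0.5625/2 = 0.7188 → r_n = 35.04 kips; interior l_c = 1.75 − 0.5625 = 1.188 → r_n = 48.75 kips.
  R_n,bearing = 2·35.04 + 8·48.75 = 460.1 kips → 0.75 × 460.1 = 345 kips.
Bolt shear governs: 200 kips.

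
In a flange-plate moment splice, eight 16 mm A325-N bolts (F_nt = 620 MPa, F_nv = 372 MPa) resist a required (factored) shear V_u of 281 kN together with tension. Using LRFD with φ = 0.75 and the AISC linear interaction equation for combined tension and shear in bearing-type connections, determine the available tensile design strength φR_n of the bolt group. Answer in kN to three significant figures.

504 kN

A_b = π·16²/4 = 201.1 mm²; f_rv = 281 × 1000 / (8 × 201.1) = 174.7 MPa.
F'_nt = 1.3 F_nt − (F_nt / φF_nv) f_rv = 1.3·620 − (620/(0.75·372))·174.7 = 417.8 MPa, capped at F_nt → F'_nt = 417.8 MPa.
R_n = F'_nt · A_b · n = 417.8 × 201.1 × 8 / 1000 = 672 kN.
Design strength φR_n = 0.75 × 672 = 504 kN.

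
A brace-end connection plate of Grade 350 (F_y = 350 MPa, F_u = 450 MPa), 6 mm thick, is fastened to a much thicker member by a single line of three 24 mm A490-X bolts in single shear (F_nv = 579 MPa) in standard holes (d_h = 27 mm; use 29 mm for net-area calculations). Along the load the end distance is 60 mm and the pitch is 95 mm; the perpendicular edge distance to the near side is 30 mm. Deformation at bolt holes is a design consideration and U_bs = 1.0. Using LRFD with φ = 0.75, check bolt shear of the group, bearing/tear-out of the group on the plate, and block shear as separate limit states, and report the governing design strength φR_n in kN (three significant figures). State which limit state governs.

Bolt shear: A_b = π·24²/4 = 452.4 mm²; R_n = 579 × 452.4 × 3 × 1 / 1000 = 785.8 kN → 0.75 × 785.8 = 589 kN.
Bearing: edge l_c = 46.5, r_n = 150.7 kN; interior l_c = 68, r_n = 155.5 kN; R_n = 150.7 + 2·155.5 = 461.7 kN → 346 kN.
Block shear: A_gv = 1500, A_nv = 1065, A_nt = 93 mm²; R_n = min(0.6F_uA_nv, 0.6F_yA_gv) + U_bs·F_u·A_nt = 329.4 kN → 247 kN.
Block shear governs: 247 kN.

247 kN (block shear governs)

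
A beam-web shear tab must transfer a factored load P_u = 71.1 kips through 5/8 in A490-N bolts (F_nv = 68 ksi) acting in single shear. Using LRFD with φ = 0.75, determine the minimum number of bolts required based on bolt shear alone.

A_b = π·0.625²/4 = 0.3068 in².
Per-bolt design strength φR_n = 0.75 × 68 × 0.3068 × 1 = 15.65 kips.
n ≥ 71.1 / 15.65 = 4.544 → use 5 bolts.

5 bolts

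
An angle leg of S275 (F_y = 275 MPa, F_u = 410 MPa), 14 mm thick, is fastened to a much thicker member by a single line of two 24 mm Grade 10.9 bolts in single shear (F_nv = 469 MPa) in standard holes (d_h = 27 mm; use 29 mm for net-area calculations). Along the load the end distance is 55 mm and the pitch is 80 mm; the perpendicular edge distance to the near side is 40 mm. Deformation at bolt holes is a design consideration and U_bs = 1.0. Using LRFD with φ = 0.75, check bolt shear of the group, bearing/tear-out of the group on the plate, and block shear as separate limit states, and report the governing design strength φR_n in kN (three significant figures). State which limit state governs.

Bolt shear: A_b = π·24²/4 = 452.4 mm²; R_n = 469 × 452.4 × 2 × 1 / 1000 = 424.3 kN → 0.75 × 424.3 = 318 kN.
Bearing: edge l_c = 41.5, r_n = 285.9 kN; interior l_c = 53, r_n = 330.6 kN; R_n = 285.9 + 1·330.6 = 616.5 kN → 462 kN.
Block shear: A_gv = 1890, A_nv = 1281, A_nt = 357 mm²; R_n = min(0.6F_uA_nv, 0.6F_yA_gv) + U_bs·F_u·A_nt = 458.2 kN → 344 kN.
Bolt shear governs: 318 kN.

318 kN (bolt shear governs)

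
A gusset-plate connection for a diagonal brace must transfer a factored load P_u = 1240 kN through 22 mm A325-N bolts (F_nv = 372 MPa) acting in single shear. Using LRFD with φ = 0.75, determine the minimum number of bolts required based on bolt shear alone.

12 bolts

A_b = π·22²/4 = 380.1 mm².
Per-bolt design strength φR_n = 0.75 × 372 × 380.1 × 1 / 1000 = 106.1 kN.
n ≥ 1240 / 106.1 = 11.69 → use 12 bolts.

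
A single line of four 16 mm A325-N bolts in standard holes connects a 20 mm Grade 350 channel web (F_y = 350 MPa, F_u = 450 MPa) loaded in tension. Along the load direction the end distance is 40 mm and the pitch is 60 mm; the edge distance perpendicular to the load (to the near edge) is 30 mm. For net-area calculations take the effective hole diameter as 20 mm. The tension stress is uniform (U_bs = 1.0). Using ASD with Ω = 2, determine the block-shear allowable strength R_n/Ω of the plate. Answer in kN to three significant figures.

495 kN

Shear plane L_v = 40 + 3·60 = 220 mm; A_gv = 220 × 20 = 4400 mm².
A_nv = (220 − 3.5·20) × 20 = 3000 mm².
A_nt = (30 − 0.5·20) × 20 = 400 mm².
0.6 F_u A_nv = 810 kN; 0.6 F_y A_gv = 924 kN → shear rupture governs the shear term.
R_n = 810 + 1.0 × 450 × 400 / 1000 = 990 kN.
Allowable strength R_n/Ω = 990 / 2 = 495 kN.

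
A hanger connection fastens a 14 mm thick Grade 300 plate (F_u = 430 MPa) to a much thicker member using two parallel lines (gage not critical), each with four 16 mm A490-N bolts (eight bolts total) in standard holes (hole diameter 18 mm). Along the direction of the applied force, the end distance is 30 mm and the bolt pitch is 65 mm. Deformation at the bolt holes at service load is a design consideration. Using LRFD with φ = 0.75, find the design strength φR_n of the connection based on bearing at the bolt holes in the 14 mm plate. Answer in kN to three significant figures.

Per bolt r_n = 1.2 l_c t F_u ≤ 2.4 d t F_u; upper limit = 2.4 × 16 × 14 × 430 / 1000 = 231.2 kN.
Edge bolt: l_c = 30 − 18/2 = 21 mm → 1.2 × 21 × 14 × 430 / 1000 = 151.7 → r_n = 151.7 kN.
Interior bolts: l_c = 65 − 18 = 47 mm → 1.2 × 47 × 14 × 430 / 1000 = 339.5 → r_n = 231.2 kN.
R_n = 2 × 151.7 + 6 × 231.2 = 1690 kN.
Design strength φR_n = 0.75 × 1690 = 1270 kN.

1270 kN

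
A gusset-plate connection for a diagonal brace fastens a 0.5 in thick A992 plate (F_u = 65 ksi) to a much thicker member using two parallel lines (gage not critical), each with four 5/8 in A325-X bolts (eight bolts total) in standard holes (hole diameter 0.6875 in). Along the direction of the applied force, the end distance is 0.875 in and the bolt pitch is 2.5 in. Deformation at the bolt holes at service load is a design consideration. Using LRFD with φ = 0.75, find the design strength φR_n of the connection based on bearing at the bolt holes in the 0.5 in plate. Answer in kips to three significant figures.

Per bolt r_n = 1.2 l_c t F_u ≤ 2.4 d t F_u; upper limit = 2.4 × 0.625 × 0.5 × 65 = 48.75 kips.
Edge bolt: l_c = 0.875 − 0.6875/2 = 0.5312 in → 1.2 × 0.5312 × 0.5 × 65 = 20.72 → r_n = 20.72 kips.
Interior bolts: l_c = 2.5 − 0.6875 = 1.812 in → 1.2 × 1.812 × 0.5 × 65 = 70.69 → r_n = 48.75 kips.
R_n = 2 × 20.72 + 6 × 48.75 = 333.9 kips.
Design strength φR_n = 0.75 × 333.9 = 250 kips.

250 kips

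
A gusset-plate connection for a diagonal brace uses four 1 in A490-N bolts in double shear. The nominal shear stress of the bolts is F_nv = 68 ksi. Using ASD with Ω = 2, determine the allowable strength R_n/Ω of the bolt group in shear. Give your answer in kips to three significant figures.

214 kips

A_b = π × 1² / 4 = 0.7854 in².
R_n = F_nv · A_b · n · n_s = 68 × 0.7854 × 4 × 2 = 427.3 kips.
Allowable strength R_n/Ω = 427.3 / 2 = 214 kips.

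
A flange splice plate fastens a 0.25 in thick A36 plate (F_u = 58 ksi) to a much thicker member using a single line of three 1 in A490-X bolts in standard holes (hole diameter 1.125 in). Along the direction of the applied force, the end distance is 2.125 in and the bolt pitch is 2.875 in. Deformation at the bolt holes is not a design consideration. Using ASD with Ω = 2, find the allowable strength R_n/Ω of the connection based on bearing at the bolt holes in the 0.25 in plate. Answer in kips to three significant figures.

Per bolt r_n = 1.5 l_c t F_u ≤ 3.0 d t F_u; upper limit = 3.0 × 1 × 0.25 × 58 = 43.5 kips.
Edge bolt: l_c = 2.125 − 1.125/2 = 1.562 in → 1.5 × 1.562 × 0.25 × 58 = 33.98 → r_n = 33.98 kips.
Interior bolts: l_c = 2.875 − 1.125 = 1.75 in → 1.5 × 1.75 × 0.25 × 58 = 38.06 → r_n = 38.06 kips.
R_n = 1 × 33.98 + 2 × 38.06 = 110.1 kips.
Allowable strength R_n/Ω = 110.1 / 2 = 55.1 kips.

55.1 kips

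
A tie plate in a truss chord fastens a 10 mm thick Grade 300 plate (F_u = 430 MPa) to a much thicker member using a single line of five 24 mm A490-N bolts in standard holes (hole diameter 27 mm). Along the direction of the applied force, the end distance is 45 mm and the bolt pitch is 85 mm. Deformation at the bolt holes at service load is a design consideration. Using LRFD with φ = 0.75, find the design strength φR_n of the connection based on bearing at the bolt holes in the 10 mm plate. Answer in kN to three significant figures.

865 kN

Per bolt r_n = 1.2 l_c t F_u ≤ 2.4 d t F_u; upper limit = 2.4 × 24 × 10 × 430 / 1000 = 247.7 kN.
Edge bolt: l_c = 45 − 27/2 = 31.5 mm → 1.2 × 31.5 × 10 × 430 / 1000 = 162.5 → r_n = 162.5 kN.
Interior bolts: l_c = 85 − 27 = 58 mm → 1.2 × 58 × 10 × 430 / 1000 = 299.3 → r_n = 247.7 kN.
R_n = 1 × 162.5 + 4 × 247.7 = 1153 kN.
Design strength φR_n = 0.75 × 1153 = 865 kN.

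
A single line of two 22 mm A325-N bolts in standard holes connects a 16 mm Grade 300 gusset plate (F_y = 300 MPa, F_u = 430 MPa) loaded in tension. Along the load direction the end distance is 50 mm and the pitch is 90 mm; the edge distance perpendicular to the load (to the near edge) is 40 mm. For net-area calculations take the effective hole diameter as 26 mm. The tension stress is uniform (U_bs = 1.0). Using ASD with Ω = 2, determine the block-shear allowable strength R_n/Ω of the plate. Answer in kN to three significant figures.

294 kN

Shear plane L_v = 50 + 1·90 = 140 mm; A_gv = 140 × 16 = 2240 mm².
A_nv = (140 − 1.5·26) × 16 = 1616 mm².
A_nt = (40 − 0.5·26) × 16 = 432 mm².
0.6 F_u A_nv = 416.9 kN; 0.6 F_y A_gv = 403.2 kN → shear yielding governs the shear term.
R_n = 403.2 + 1.0 × 430 × 432 / 1000 = 589 kN.
Allowable strength R_n/Ω = 589 / 2 = 294 kN.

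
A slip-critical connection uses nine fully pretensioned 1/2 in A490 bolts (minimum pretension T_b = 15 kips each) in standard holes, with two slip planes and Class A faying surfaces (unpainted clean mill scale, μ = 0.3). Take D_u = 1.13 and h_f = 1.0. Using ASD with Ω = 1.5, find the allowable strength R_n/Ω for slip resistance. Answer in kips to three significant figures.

61 kips

R_n = μ · D_u · h_f · T_b · n_s · n_b = 0.3 × 1.13 × 1.0 × 15 × 2 × 9 = 91.53 kips.
Allowable strength R_n/Ω = 91.53 / 1.5 = 61 kips.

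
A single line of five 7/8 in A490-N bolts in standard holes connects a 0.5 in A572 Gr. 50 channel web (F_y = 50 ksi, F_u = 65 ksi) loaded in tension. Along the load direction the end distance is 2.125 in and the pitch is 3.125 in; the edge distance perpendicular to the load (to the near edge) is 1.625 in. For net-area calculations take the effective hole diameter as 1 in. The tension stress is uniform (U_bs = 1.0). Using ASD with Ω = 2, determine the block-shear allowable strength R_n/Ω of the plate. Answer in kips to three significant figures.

117 kips

Shear plane L_v = 2.125 + 4·3.125 = 14.62 in; A_gv = 14.62 × 0.5 = 7.312 in².
A_nv = (14.62 − 4.5·1) × 0.5 = 5.062 in².
A_nt = (1.625 − 0.5·1) × 0.5 = 0.5625 in².
0.6 F_u A_nv = 197.4 kips; 0.6 F_y A_gv = 219.4 kips → shear rupture governs the shear term.
R_n = 197.4 + 1.0 × 65 × 0.5625 = 234 kips.
Allowable strength R_n/Ω = 234 / 2 = 117 kips.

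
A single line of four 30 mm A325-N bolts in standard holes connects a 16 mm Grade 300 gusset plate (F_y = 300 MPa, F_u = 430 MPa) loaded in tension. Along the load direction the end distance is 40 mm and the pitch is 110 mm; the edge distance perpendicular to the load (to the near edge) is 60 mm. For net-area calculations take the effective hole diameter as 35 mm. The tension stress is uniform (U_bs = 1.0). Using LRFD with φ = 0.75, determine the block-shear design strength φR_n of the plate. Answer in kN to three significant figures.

Shear plane L_v = 40 + 3·110 = 370 mm; A_gv = 370 × 16 = 5920 mm².
A_nv = (370 − 3.5·35) × 16 = 3960 mm².
A_nt = (60 − 0.5·35) × 16 = 680 mm².
0.6 F_u A_nv = 1022 kN; 0.6 F_y A_gv = 1066 kN → shear rupture governs the shear term.
R_n = 1022 + 1.0 × 430 × 680 / 1000 = 1314 kN.
Design strength φR_n = 0.75 × 1314 = 986 kN.

986 kN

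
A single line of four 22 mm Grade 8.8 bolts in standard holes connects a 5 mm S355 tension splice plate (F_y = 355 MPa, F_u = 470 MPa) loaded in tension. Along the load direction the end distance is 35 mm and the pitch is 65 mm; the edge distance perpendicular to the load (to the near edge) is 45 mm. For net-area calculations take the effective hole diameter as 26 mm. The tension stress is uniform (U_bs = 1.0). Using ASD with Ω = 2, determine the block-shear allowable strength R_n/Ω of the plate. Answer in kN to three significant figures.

Shear plane L_v = 35 + 3·65 = 230 mm; A_gv = 230 × 5 = 1150 mm².
A_nv = (230 − 3.5·26) × 5 = 695 mm².
A_nt = (45 − 0.5·26) × 5 = 160 mm².
0.6 F_u A_nv = 196 kN; 0.6 F_y A_gv = 245 kN → shear rupture governs the shear term.
R_n = 196 + 1.0 × 470 × 160 / 1000 = 271.2 kN.
Allowable strength R_n/Ω = 271.2 / 2 = 136 kN.

136 kN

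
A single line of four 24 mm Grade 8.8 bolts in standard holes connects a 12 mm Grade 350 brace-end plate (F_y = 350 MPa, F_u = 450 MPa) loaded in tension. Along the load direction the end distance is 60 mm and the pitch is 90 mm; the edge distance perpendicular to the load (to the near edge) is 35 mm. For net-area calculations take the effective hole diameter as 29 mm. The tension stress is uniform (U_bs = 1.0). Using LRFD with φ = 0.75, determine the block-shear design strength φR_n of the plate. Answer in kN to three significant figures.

638 kN

Shear plane L_v = 60 + 3·90 = 330 mm; A_gv = 330 × 12 = 3960 mm².
A_nv = (330 − 3.5·29) × 12 = 2742 mm².
A_nt = (35 − 0.5·29) × 12 = 246 mm².
0.6 F_u A_nv = 740.3 kN; 0.6 F_y A_gv = 831.6 kN → shear rupture governs the shear term.
R_n = 740.3 + 1.0 × 450 × 246 / 1000 = 851 kN.
Design strength φR_n = 0.75 × 851 = 638 kN.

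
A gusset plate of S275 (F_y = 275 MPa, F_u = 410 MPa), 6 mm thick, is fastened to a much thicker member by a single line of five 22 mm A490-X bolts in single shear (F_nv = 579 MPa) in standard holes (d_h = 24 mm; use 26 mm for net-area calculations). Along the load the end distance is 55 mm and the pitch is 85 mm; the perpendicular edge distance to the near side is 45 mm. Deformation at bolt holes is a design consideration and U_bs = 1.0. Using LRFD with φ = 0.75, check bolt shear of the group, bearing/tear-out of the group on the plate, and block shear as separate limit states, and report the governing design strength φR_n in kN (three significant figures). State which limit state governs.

Bolt shear: A_b = π·22²/4 = 380.1 mm²; R_n = 579 × 380.1 × 5 × 1 / 1000 = 1100 kN → 0.75 × 1100 = 825 kN.
Bearing: edge l_c = 43, r_n = 126.9 kN; interior l_c = 61, r_n = 129.9 kN; R_n = 126.9 + 4·129.9 = 646.5 kN → 485 kN.
Block shear: A_gv = 2370, A_nv = 1668, A_nt = 192 mm²; R_n = min(0.6F_uA_nv, 0.6F_yA_gv) + U_bs·F_u·A_nt = 469.8 kN → 352 kN.
Block shear governs: 352 kN.

352 kN (block shear governs)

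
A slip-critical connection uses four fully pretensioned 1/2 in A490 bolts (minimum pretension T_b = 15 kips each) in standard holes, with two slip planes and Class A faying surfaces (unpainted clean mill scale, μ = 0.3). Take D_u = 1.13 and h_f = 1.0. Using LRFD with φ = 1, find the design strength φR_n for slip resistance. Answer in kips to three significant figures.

40.7 kips

R_n = μ · D_u · h_f · T_b · n_s · n_b = 0.3 × 1.13 × 1.0 × 15 × 2 × 4 = 40.68 kips.
Design strength φR_n = 1 × 40.68 = 40.7 kips.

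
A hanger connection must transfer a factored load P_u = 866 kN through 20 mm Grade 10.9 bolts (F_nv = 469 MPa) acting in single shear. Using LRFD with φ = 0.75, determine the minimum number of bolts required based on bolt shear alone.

A_b = π·20²/4 = 314.2 mm².
Per-bolt design strength φR_n = 0.75 × 469 × 314.2 × 1 / 1000 = 110.5 kN.
n ≥ 866 / 110.5 = 7.837 → use 8 bolts.

8 bolts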